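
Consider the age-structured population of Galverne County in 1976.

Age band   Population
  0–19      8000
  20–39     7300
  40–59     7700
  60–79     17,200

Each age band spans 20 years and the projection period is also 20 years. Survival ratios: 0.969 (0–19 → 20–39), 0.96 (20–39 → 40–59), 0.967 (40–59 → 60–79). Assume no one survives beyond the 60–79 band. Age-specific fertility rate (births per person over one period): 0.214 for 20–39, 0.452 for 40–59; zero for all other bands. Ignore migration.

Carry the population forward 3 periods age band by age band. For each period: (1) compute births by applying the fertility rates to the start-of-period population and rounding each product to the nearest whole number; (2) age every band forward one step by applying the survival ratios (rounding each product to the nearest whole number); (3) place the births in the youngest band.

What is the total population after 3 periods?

Numbering the bands 1..4 from youngest to oldest:
[period 1]
Births: 7300 × 0.214 = 1562  |  7700 × 0.452 = 3480 → total 5042
Band 2: 8000 × 0.969 = 7752
Band 3: 7300 × 0.96 = 7008
Band 4: 7700 × 0.967 = 7446
End of period: [5042, 7752, 7008, 7446]
[period 2]
Births: 7752 × 0.214 = 1659  |  7008 × 0.452 = 3168 → total 4827
Band 2: 5042 × 0.969 = 4886
Band 3: 7752 × 0.96 = 7442
Band 4: 7008 × 0.967 = 6777
End of period: [4827, 4886, 7442, 6777]
[period 3]
Births: 4886 × 0.214 = 1046  |  7442 × 0.452 = 3364 → total 4410
Band 2: 4827 × 0.969 = 4677
Band 3: 4886 × 0.96 = 4691
Band 4: 7442 × 0.967 = 7196
End of period: [4410, 4677, 4691, 7196]
Total after period 3: 4410 + 4677 + 4691 + 7196 = 20974

20974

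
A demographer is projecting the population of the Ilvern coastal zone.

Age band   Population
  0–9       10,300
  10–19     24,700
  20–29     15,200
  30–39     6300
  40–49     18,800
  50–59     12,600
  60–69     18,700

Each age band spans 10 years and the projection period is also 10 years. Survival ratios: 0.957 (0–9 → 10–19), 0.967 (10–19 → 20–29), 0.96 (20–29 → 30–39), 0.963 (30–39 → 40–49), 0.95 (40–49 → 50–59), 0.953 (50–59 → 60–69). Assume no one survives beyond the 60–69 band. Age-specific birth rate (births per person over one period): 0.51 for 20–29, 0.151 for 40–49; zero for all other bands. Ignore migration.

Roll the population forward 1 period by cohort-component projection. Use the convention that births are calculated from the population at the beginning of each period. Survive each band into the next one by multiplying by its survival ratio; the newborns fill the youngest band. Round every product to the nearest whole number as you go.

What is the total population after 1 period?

94860

— Period 1 —
Births: 15200 × 0.51 = 7752, 18800 × 0.151 = 2839 → 10591
10–19: 10300 × 0.957 = 9857
20–29: 24700 × 0.967 = 23885
30–39: 15200 × 0.96 = 14592
40–49: 6300 × 0.963 = 6067
50–59: 18800 × 0.95 = 17860
60–69: 12600 × 0.953 = 12008
→ [10591, 9857, 23885, 14592, 6067, 17860, 12008]
Total after period 1: 10591 + 9857 + 23885 + 14592 + 6067 + 17860 + 12008 = 94860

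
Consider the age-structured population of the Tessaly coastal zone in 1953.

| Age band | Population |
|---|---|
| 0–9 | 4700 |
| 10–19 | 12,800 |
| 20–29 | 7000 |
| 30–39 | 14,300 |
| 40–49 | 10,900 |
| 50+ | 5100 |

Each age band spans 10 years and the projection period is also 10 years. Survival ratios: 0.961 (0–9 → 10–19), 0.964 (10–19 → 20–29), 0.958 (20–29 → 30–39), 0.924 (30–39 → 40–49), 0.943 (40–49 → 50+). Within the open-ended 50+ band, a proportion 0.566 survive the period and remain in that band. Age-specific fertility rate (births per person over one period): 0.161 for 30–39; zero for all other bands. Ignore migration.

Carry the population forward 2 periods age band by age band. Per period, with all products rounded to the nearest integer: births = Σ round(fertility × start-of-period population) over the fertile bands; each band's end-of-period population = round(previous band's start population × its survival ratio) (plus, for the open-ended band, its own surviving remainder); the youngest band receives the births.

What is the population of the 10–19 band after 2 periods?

2212

Period 1.
Births: 14300 × 0.161 = 2302
10–19: 4700 × 0.961 = 4517
20–29: 12800 × 0.964 = 12339
30–39: 7000 × 0.958 = 6706
40–49: 14300 × 0.924 = 13213
50+: 10900 × 0.943 + 5100 × 0.566 = 10279 + 2887 = 13166
Giving 2302 / 4517 / 12339 / 6706 / 13213 / 13166.
Period 2.
Births: 6706 × 0.161 = 1080
10–19: 2302 × 0.961 = 2212
20–29: 4517 × 0.964 = 4354
30–39: 12339 × 0.958 = 11821
40–49: 6706 × 0.924 = 6196
50+: 13213 × 0.943 + 13166 × 0.566 = 12460 + 7452 = 19912
Giving 1080 / 2212 / 4354 / 11821 / 6196 / 19912.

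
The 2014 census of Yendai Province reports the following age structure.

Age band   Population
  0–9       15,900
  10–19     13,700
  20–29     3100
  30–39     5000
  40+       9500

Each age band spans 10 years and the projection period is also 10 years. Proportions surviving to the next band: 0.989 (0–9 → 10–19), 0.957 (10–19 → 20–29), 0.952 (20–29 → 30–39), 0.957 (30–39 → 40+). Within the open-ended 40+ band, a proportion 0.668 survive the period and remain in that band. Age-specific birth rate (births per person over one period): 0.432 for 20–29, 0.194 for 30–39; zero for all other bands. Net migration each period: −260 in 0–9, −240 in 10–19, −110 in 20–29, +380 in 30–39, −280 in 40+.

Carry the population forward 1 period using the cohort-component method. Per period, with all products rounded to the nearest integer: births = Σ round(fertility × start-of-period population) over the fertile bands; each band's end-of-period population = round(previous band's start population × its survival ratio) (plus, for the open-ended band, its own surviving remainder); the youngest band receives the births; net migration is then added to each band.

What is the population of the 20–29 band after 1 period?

13001

After projecting period 1:
Births: 3100 * 0.432 = 1339 ; 5000 * 0.194 = 970 → 2309
10–19: 15900 * 0.989 = 15725
20–29: 13700 * 0.957 = 13111
30–39: 3100 * 0.952 = 2951
40+: 5000 * 0.957 + 9500 * 0.668 = 4785 + 6346 = 11131
Net migration: 0–9 − 260 → 2049; 10–19 − 240 → 15485; 20–29 − 110 → 13001; 30–39 + 380 → 3331; 40+ − 280 → 10851
Population now: 0–9=2049, 10–19=15485, 20–29=13001, 30–39=3331, 40+=10851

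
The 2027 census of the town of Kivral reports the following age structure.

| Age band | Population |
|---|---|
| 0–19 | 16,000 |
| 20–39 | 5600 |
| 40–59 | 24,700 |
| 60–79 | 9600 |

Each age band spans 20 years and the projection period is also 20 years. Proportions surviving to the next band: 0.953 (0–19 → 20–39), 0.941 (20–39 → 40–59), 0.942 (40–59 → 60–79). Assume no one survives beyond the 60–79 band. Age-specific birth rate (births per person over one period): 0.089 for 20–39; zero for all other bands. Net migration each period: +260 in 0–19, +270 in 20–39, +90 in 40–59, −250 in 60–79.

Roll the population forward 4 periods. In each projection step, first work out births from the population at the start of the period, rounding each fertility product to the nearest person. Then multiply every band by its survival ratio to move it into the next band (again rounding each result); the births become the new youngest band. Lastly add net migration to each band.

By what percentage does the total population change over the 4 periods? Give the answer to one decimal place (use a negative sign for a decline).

-93.6

Period 1:
Births: 5600 * 0.089 = 498
20–39: 16000 * 0.953 = 15248
40–59: 5600 * 0.941 = 5270
60–79: 24700 * 0.942 = 23267
Net migration: 0–19 + 260 → 758; 20–39 + 270 → 15518; 40–59 + 90 → 5360; 60–79 − 250 → 23017
Population now: 0–19=758, 20–39=15518, 40–59=5360, 60–79=23017
Period 2:
Births: 15518 * 0.089 = 1381
20–39: 758 * 0.953 = 722
40–59: 15518 * 0.941 = 14602
60–79: 5360 * 0.942 = 5049
Net migration: 0–19 + 260 → 1641; 20–39 + 270 → 992; 40–59 + 90 → 14692; 60–79 − 250 → 4799
Population now: 0–19=1641, 20–39=992, 40–59=14692, 60–79=4799
Period 3:
Births: 992 * 0.089 = 88
20–39: 1641 * 0.953 = 1564
40–59: 992 * 0.941 = 933
60–79: 14692 * 0.942 = 13840
Net migration: 0–19 + 260 → 348; 20–39 + 270 → 1834; 40–59 + 90 → 1023; 60–79 − 250 → 13590
Population now: 0–19=348, 20–39=1834, 40–59=1023, 60–79=13590
Period 4:
Births: 1834 * 0.089 = 163
20–39: 348 * 0.953 = 332
40–59: 1834 * 0.941 = 1726
60–79: 1023 * 0.942 = 964
Net migration: 0–19 + 260 → 423; 20–39 + 270 → 602; 40–59 + 90 → 1816; 60–79 − 250 → 714
Population now: 0–19=423, 20–39=602, 40–59=1816, 60–79=714
Total: 55900 → 3555; change = -52345; percentage change = -93.6%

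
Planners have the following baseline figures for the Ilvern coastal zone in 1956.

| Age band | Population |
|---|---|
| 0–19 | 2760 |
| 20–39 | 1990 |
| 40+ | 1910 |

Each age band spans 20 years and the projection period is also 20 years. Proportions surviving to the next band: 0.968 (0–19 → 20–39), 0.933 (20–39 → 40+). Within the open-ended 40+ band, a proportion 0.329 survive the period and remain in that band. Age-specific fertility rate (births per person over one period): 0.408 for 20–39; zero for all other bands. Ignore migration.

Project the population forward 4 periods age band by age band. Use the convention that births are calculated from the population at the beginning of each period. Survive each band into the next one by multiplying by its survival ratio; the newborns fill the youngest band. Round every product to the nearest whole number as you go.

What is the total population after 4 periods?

2324

Let band 1 be 0–19 through band 3 = 40+.
[period 1]
Births: 1990 * 0.408 = 812
Band 2: 2760 * 0.968 = 2672
Band 3: 1990 * 0.933 + 1910 * 0.329 = 1857 + 628 = 2485
Population now: 0–19=812, 20–39=2672, 40+=2485
[period 2]
Births: 2672 * 0.408 = 1090
Band 2: 812 * 0.968 = 786
Band 3: 2672 * 0.933 + 2485 * 0.329 = 2493 + 818 = 3311
Population now: 0–19=1090, 20–39=786, 40+=3311
[period 3]
Births: 786 * 0.408 = 321
Band 2: 1090 * 0.968 = 1055
Band 3: 786 * 0.933 + 3311 * 0.329 = 733 + 1089 = 1822
Population now: 0–19=321, 20–39=1055, 40+=1822
[period 4]
Births: 1055 * 0.408 = 430
Band 2: 321 * 0.968 = 311
Band 3: 1055 * 0.933 + 1822 * 0.329 = 984 + 599 = 1583
Population now: 0–19=430, 20–39=311, 40+=1583
Total after period 4: 430 + 311 + 1583 = 2324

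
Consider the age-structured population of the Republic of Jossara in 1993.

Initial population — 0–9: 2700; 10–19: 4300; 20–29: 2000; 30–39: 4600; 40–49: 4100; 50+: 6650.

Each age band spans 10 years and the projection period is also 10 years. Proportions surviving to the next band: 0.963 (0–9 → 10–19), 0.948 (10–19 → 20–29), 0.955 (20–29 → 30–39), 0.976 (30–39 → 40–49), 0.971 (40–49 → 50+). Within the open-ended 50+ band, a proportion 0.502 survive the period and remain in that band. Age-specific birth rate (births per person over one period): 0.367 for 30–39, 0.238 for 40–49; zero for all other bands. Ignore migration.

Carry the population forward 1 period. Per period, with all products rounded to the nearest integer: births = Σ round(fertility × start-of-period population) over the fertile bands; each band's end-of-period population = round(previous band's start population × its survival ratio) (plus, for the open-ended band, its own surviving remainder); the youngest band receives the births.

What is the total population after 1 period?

Period 1.
Births: 4600 × 0.367 = 1688, 4100 × 0.238 = 976 → total 2664
10–19: 2700 × 0.963 = 2600
20–29: 4300 × 0.948 = 4076
30–39: 2000 × 0.955 = 1910
40–49: 4600 × 0.976 = 4490
50+: 4100 × 0.971 + 6650 × 0.502 = 3981 + 3338 = 7319
→ [2664, 2600, 4076, 1910, 4490, 7319]
Total after period 1: 2664 + 2600 + 4076 + 1910 + 4490 + 7319 = 23059

23059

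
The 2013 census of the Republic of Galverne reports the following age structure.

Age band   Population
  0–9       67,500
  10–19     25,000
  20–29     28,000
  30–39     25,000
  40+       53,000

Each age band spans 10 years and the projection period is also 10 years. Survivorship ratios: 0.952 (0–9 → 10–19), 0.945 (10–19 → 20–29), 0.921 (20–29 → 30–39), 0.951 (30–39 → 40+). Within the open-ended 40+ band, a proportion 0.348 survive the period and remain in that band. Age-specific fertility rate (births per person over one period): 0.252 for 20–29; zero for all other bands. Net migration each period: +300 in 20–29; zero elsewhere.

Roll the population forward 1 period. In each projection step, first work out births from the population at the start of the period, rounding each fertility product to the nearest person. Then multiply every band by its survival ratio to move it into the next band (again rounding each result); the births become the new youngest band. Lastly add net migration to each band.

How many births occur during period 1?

7056

(Groups numbered youngest = 1 to oldest = 5.)
Period 1:
Births: 28000 * 0.252 = 7056
Group 2: 67500 * 0.952 = 64260
Group 3: 25000 * 0.945 = 23625
Group 4: 28000 * 0.921 = 25788
Group 5: 25000 * 0.951 + 53000 * 0.348 = 23775 + 18444 = 42219
Net migration: Group 3 + 300 → 23925
Giving 7056 / 64260 / 23925 / 25788 / 42219.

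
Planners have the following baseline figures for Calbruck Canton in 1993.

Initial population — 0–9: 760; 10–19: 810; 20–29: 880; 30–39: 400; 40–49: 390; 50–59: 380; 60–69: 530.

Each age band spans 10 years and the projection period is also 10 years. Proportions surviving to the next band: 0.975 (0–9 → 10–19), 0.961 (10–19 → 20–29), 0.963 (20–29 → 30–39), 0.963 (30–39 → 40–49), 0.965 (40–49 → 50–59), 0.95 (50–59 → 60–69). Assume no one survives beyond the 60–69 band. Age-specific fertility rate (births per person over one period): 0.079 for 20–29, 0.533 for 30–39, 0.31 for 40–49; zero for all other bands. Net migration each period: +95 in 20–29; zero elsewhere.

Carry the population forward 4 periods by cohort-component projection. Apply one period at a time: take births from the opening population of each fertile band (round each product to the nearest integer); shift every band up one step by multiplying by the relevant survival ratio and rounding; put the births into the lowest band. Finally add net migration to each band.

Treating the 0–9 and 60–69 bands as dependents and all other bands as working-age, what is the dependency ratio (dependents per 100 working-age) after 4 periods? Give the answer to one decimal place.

42.3

Call the bands 1 to 7, youngest first.
After projecting period 1:
Births: 880 × 0.079 = 70, 400 × 0.533 = 213, 390 × 0.31 = 121 → total 404
Band 2: 760 × 0.975 = 741
Band 3: 810 × 0.961 = 778
Band 4: 880 × 0.963 = 847
Band 5: 400 × 0.963 = 385
Band 6: 390 × 0.965 = 376
Band 7: 380 × 0.95 = 361
Net migration: Band 3 + 95 → 873
End of period: [404, 741, 873, 847, 385, 376, 361]
After projecting period 2:
Births: 873 × 0.079 = 69, 847 × 0.533 = 451, 385 × 0.31 = 119 → total 639
Band 2: 404 × 0.975 = 394
Band 3: 741 × 0.961 = 712
Band 4: 873 × 0.963 = 841
Band 5: 847 × 0.963 = 816
Band 6: 385 × 0.965 = 372
Band 7: 376 × 0.95 = 357
Net migration: Band 3 + 95 → 807
End of period: [639, 394, 807, 841, 816, 372, 357]
After projecting period 3:
Births: 807 × 0.079 = 64, 841 × 0.533 = 448, 816 × 0.31 = 253 → total 765
Band 2: 639 × 0.975 = 623
Band 3: 394 × 0.961 = 379
Band 4: 807 × 0.963 = 777
Band 5: 841 × 0.963 = 810
Band 6: 816 × 0.965 = 787
Band 7: 372 × 0.95 = 353
Net migration: Band 3 + 95 → 474
End of period: [765, 623, 474, 777, 810, 787, 353]
After projecting period 4:
Births: 474 × 0.079 = 37, 777 × 0.533 = 414, 810 × 0.31 = 251 → total 702
Band 2: 765 × 0.975 = 746
Band 3: 623 × 0.961 = 599
Band 4: 474 × 0.963 = 456
Band 5: 777 × 0.963 = 748
Band 6: 810 × 0.965 = 782
Band 7: 787 × 0.95 = 748
Net migration: Band 3 + 95 → 694
End of period: [702, 746, 694, 456, 748, 782, 748]
Dependents (band 0–9 + band 60–69) = 702 + 748 = 1450; working-age = 3426; ratio = 1450/3426 × 100 = 42.3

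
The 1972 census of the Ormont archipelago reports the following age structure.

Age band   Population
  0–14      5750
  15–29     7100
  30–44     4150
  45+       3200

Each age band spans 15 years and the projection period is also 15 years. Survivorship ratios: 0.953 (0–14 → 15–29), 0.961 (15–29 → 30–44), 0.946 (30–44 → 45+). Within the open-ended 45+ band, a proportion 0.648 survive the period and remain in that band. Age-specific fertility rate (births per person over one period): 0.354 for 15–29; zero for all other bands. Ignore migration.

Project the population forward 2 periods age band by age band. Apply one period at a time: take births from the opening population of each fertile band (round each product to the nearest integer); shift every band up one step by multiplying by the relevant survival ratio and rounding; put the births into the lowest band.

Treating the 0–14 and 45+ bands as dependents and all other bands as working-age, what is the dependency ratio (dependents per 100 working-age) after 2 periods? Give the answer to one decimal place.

(Bands numbered youngest = 1 to oldest = 4.)
After projecting period 1:
Births: 7100 × 0.354 = 2513
Band 2: 5750 × 0.953 = 5480
Band 3: 7100 × 0.961 = 6823
Band 4: 4150 × 0.946 + 3200 × 0.648 = 3926 + 2074 = 6000
Giving 2513 / 5480 / 6823 / 6000.
After projecting period 2:
Births: 5480 × 0.354 = 1940
Band 2: 2513 × 0.953 = 2395
Band 3: 5480 × 0.961 = 5266
Band 4: 6823 × 0.946 + 6000 × 0.648 = 6455 + 3888 = 10343
Giving 1940 / 2395 / 5266 / 10343.
Dependents (band 0–14 + band 45+) = 1940 + 10343 = 12283; working-age = 7661; ratio = 12283/7661 × 100 = 160.3

160.3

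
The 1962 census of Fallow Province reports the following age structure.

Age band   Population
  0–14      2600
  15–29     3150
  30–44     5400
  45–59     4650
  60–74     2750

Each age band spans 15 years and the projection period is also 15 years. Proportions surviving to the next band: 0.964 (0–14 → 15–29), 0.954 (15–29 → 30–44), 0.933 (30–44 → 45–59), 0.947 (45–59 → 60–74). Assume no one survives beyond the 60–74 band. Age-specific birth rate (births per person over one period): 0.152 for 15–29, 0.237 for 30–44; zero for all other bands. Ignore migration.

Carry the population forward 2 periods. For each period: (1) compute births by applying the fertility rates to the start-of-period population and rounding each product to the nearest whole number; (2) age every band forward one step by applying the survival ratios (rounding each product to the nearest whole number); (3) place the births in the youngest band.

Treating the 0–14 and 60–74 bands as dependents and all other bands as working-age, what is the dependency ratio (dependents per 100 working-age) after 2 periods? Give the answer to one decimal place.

Period 1:
Births: 3150 × 0.152 = 479 ; 5400 × 0.237 = 1280 ⇒ total 1759
15–29: 2600 × 0.964 = 2506
30–44: 3150 × 0.954 = 3005
45–59: 5400 × 0.933 = 5038
60–74: 4650 × 0.947 = 4404
Giving 1759 / 2506 / 3005 / 5038 / 4404.
Period 2:
Births: 2506 × 0.152 = 381 ; 3005 × 0.237 = 712 ⇒ total 1093
15–29: 1759 × 0.964 = 1696
30–44: 2506 × 0.954 = 2391
45–59: 3005 × 0.933 = 2804
60–74: 5038 × 0.947 = 4771
Giving 1093 / 1696 / 2391 / 2804 / 4771.
Dependents (band 0–14 + band 60–74) = 1093 + 4771 = 5864; working-age = 6891; ratio = 5864/6891 × 100 = 85.1

85.1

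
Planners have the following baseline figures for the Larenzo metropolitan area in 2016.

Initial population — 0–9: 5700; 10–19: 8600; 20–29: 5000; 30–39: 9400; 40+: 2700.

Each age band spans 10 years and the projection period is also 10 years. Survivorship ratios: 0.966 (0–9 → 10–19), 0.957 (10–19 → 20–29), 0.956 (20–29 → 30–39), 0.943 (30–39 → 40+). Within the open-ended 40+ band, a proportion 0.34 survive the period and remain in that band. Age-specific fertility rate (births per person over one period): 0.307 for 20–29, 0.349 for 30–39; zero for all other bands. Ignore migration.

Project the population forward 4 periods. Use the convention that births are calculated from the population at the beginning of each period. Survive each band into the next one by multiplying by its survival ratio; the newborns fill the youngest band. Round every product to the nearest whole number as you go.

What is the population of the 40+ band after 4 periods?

After projecting period 1:
Births: 5000 * 0.307 = 1535, 9400 * 0.349 = 3281 → 4816
10–19: 5700 * 0.966 = 5506
20–29: 8600 * 0.957 = 8230
30–39: 5000 * 0.956 = 4780
40+: 9400 * 0.943 + 2700 * 0.34 = 8864 + 918 = 9782
→ [4816, 5506, 8230, 4780, 9782]
After projecting period 2:
Births: 8230 * 0.307 = 2527, 4780 * 0.349 = 1668 → 4195
10–19: 4816 * 0.966 = 4652
20–29: 5506 * 0.957 = 5269
30–39: 8230 * 0.956 = 7868
40+: 4780 * 0.943 + 9782 * 0.34 = 4508 + 3326 = 7834
→ [4195, 4652, 5269, 7868, 7834]
After projecting period 3:
Births: 5269 * 0.307 = 1618, 7868 * 0.349 = 2746 → 4364
10–19: 4195 * 0.966 = 4052
20–29: 4652 * 0.957 = 4452
30–39: 5269 * 0.956 = 5037
40+: 7868 * 0.943 + 7834 * 0.34 = 7420 + 2664 = 10084
→ [4364, 4052, 4452, 5037, 10084]
After projecting period 4:
Births: 4452 * 0.307 = 1367, 5037 * 0.349 = 1758 → 3125
10–19: 4364 * 0.966 = 4216
20–29: 4052 * 0.957 = 3878
30–39: 4452 * 0.956 = 4256
40+: 5037 * 0.943 + 10084 * 0.34 = 4750 + 3429 = 8179
→ [3125, 4216, 3878, 4256, 8179]

8179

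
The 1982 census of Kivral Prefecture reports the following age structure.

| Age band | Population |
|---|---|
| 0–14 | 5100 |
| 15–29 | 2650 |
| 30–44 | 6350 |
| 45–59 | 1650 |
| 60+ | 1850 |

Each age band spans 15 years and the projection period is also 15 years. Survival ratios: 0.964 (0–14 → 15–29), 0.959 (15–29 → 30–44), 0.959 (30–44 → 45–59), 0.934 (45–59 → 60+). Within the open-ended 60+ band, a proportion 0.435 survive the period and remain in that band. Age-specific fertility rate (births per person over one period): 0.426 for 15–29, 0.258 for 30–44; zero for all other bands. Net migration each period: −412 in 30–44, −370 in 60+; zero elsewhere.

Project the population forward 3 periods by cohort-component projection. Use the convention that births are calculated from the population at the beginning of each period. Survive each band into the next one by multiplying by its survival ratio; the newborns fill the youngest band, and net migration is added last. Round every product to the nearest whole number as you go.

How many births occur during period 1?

Let group 1 be 0–14 through group 5 = 60+.
Period 1:
Births: 2650 * 0.426 = 1129, 6350 * 0.258 = 1638 → 2767
Group 2: 5100 * 0.964 = 4916
Group 3: 2650 * 0.959 = 2541
Group 4: 6350 * 0.959 = 6090
Group 5: 1650 * 0.934 + 1850 * 0.435 = 1541 + 805 = 2346
Net migration: Group 3 − 412 → 2129; Group 5 − 370 → 1976
→ [2767, 4916, 2129, 6090, 1976]

2767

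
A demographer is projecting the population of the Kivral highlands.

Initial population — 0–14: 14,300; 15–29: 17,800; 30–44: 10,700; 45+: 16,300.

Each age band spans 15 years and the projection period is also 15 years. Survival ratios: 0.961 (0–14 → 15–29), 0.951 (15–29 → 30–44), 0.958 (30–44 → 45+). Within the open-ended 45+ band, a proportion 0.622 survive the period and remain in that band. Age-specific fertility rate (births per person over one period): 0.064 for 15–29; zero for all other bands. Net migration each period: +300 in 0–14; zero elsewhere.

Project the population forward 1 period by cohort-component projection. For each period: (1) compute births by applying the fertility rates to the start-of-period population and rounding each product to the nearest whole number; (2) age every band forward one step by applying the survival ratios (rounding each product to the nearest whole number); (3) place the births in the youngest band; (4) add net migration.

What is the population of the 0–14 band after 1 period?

1439

Numbering the bands 1..4 from youngest to oldest:
Period 1.
Births: 17800 × 0.064 = 1139
Band 2: 14300 × 0.961 = 13742
Band 3: 17800 × 0.951 = 16928
Band 4: 10700 × 0.958 + 16300 × 0.622 = 10251 + 10139 = 20390
Net migration: Band 1 + 300 → 1439
→ [1439, 13742, 16928, 20390]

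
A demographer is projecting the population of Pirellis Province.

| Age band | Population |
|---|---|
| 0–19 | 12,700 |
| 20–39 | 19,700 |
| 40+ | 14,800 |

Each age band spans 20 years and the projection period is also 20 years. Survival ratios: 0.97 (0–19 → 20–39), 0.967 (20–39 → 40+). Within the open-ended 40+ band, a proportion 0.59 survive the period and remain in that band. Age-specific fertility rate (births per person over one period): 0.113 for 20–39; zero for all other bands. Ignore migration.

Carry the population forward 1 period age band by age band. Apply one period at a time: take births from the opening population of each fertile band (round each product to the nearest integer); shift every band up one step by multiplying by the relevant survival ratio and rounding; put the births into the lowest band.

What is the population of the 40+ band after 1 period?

(Bands numbered youngest = 1 to oldest = 3.)
Period 1.
Births: 19700 × 0.113 = 2226
Band 2: 12700 × 0.97 = 12319
Band 3: 19700 × 0.967 + 14800 × 0.59 = 19050 + 8732 = 27782
Giving 2226 / 12319 / 27782.

27782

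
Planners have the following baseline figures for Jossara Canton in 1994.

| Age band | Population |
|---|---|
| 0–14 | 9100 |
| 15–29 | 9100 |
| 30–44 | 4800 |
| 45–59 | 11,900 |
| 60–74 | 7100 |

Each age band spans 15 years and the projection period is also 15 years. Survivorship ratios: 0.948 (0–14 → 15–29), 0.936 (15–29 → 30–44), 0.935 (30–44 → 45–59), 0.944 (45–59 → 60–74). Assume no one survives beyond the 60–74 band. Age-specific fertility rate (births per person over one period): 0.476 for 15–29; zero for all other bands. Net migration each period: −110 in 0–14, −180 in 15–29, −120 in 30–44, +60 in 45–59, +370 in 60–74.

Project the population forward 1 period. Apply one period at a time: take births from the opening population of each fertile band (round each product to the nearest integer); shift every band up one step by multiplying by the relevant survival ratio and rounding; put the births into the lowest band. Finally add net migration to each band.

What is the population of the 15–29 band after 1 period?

8447

Numbering the groups 1..5 from youngest to oldest:
[period 1]
Births: 9100 × 0.476 = 4332
Group 2: 9100 × 0.948 = 8627
Group 3: 9100 × 0.936 = 8518
Group 4: 4800 × 0.935 = 4488
Group 5: 11900 × 0.944 = 11234
Net migration: Group 1 − 110 → 4222; Group 2 − 180 → 8447; Group 3 − 120 → 8398; Group 4 + 60 → 4548; Group 5 + 370 → 11604
End of period: [4222, 8447, 8398, 4548, 11604]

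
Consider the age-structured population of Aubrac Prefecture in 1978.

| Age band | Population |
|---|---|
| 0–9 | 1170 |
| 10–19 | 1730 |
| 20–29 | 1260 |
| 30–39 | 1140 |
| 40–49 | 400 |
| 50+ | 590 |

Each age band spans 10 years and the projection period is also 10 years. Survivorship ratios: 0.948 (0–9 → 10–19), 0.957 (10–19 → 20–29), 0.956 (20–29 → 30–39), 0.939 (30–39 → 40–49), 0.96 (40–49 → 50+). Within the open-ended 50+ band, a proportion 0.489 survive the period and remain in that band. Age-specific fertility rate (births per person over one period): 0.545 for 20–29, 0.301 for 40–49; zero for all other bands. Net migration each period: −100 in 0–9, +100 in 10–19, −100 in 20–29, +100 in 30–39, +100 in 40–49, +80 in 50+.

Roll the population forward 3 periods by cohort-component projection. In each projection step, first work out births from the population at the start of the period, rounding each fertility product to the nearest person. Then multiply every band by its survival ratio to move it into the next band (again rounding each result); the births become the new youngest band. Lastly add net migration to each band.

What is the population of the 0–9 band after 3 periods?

875

Call the groups 1 to 6, youngest first.
Period 1.
Births: 1260 * 0.545 = 687, 400 * 0.301 = 120 → 807
Group 2: 1170 * 0.948 = 1109
Group 3: 1730 * 0.957 = 1656
Group 4: 1260 * 0.956 = 1205
Group 5: 1140 * 0.939 = 1070
Group 6: 400 * 0.96 + 590 * 0.489 = 384 + 289 = 673
Net migration: Group 1 − 100 → 707; Group 2 + 100 → 1209; Group 3 − 100 → 1556; Group 4 + 100 → 1305; Group 5 + 100 → 1170; Group 6 + 80 → 753
→ [707, 1209, 1556, 1305, 1170, 753]
Period 2.
Births: 1556 * 0.545 = 848, 1170 * 0.301 = 352 → 1200
Group 2: 707 * 0.948 = 670
Group 3: 1209 * 0.957 = 1157
Group 4: 1556 * 0.956 = 1488
Group 5: 1305 * 0.939 = 1225
Group 6: 1170 * 0.96 + 753 * 0.489 = 1123 + 368 = 1491
Net migration: Group 1 − 100 → 1100; Group 2 + 100 → 770; Group 3 − 100 → 1057; Group 4 + 100 → 1588; Group 5 + 100 → 1325; Group 6 + 80 → 1571
→ [1100, 770, 1057, 1588, 1325, 1571]
Period 3.
Births: 1057 * 0.545 = 576, 1325 * 0.301 = 399 → 975
Group 2: 1100 * 0.948 = 1043
Group 3: 770 * 0.957 = 737
Group 4: 1057 * 0.956 = 1010
Group 5: 1588 * 0.939 = 1491
Group 6: 1325 * 0.96 + 1571 * 0.489 = 1272 + 768 = 2040
Net migration: Group 1 − 100 → 875; Group 2 + 100 → 1143; Group 3 − 100 → 637; Group 4 + 100 → 1110; Group 5 + 100 → 1591; Group 6 + 80 → 2120
→ [875, 1143, 637, 1110, 1591, 2120]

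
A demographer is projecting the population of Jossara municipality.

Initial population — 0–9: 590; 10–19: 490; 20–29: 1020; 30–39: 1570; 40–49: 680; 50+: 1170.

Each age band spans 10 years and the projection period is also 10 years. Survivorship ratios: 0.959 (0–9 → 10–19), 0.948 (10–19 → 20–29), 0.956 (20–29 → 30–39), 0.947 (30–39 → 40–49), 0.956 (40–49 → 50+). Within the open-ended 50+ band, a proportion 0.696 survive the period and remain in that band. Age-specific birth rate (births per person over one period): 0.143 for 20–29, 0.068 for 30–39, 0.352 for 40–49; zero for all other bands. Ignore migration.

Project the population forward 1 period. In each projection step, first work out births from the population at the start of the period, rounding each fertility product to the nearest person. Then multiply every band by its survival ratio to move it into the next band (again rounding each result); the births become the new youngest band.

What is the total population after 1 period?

— Period 1 —
Births: 1020 × 0.143 = 146, 1570 × 0.068 = 107, 680 × 0.352 = 239 → total 492
10–19: 590 × 0.959 = 566
20–29: 490 × 0.948 = 465
30–39: 1020 × 0.956 = 975
40–49: 1570 × 0.947 = 1487
50+: 680 × 0.956 + 1170 × 0.696 = 650 + 814 = 1464
→ [492, 566, 465, 975, 1487, 1464]
Total after period 1: 492 + 566 + 465 + 975 + 1487 + 1464 = 5449

5449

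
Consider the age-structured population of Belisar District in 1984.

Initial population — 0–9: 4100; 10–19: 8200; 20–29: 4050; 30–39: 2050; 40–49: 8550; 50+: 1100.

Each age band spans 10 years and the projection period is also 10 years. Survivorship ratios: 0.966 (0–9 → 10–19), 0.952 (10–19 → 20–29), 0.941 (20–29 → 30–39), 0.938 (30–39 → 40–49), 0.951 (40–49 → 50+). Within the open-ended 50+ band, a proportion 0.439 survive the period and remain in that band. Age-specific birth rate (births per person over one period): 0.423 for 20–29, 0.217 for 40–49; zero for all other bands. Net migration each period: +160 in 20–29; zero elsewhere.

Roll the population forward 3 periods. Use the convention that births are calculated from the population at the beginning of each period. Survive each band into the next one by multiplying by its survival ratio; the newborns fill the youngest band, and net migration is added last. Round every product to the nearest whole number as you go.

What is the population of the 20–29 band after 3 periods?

3442

Period 1.
Births: 4050 * 0.423 = 1713 ; 8550 * 0.217 = 1855 → total 3568
10–19: 4100 * 0.966 = 3961
20–29: 8200 * 0.952 = 7806
30–39: 4050 * 0.941 = 3811
40–49: 2050 * 0.938 = 1923
50+: 8550 * 0.951 + 1100 * 0.439 = 8131 + 483 = 8614
Net migration: 20–29 + 160 → 7966
End of period: [3568, 3961, 7966, 3811, 1923, 8614]
Period 2.
Births: 7966 * 0.423 = 3370 ; 1923 * 0.217 = 417 → total 3787
10–19: 3568 * 0.966 = 3447
20–29: 3961 * 0.952 = 3771
30–39: 7966 * 0.941 = 7496
40–49: 3811 * 0.938 = 3575
50+: 1923 * 0.951 + 8614 * 0.439 = 1829 + 3782 = 5611
Net migration: 20–29 + 160 → 3931
End of period: [3787, 3447, 3931, 7496, 3575, 5611]
Period 3.
Births: 3931 * 0.423 = 1663 ; 3575 * 0.217 = 776 → total 2439
10–19: 3787 * 0.966 = 3658
20–29: 3447 * 0.952 = 3282
30–39: 3931 * 0.941 = 3699
40–49: 7496 * 0.938 = 7031
50+: 3575 * 0.951 + 5611 * 0.439 = 3400 + 2463 = 5863
Net migration: 20–29 + 160 → 3442
End of period: [2439, 3658, 3442, 3699, 7031, 5863]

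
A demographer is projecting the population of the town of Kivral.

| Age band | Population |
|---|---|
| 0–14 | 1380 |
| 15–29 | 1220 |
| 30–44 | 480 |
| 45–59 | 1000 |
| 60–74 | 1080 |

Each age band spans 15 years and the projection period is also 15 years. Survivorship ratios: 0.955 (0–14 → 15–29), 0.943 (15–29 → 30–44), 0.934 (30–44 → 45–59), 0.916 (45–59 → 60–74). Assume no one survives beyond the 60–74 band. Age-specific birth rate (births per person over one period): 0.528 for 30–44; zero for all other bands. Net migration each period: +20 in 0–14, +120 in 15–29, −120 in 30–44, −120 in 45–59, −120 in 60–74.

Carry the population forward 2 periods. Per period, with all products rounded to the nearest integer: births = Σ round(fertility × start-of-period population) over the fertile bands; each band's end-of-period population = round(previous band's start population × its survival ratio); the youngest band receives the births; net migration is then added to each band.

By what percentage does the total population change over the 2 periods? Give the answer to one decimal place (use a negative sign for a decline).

Period 1:
Births: 480 × 0.528 = 253
15–29: 1380 × 0.955 = 1318
30–44: 1220 × 0.943 = 1150
45–59: 480 × 0.934 = 448
60–74: 1000 × 0.916 = 916
Net migration: 0–14 + 20 → 273; 15–29 + 120 → 1438; 30–44 − 120 → 1030; 45–59 − 120 → 328; 60–74 − 120 → 796
Population now: 0–14=273, 15–29=1438, 30–44=1030, 45–59=328, 60–74=796
Period 2:
Births: 1030 × 0.528 = 544
15–29: 273 × 0.955 = 261
30–44: 1438 × 0.943 = 1356
45–59: 1030 × 0.934 = 962
60–74: 328 × 0.916 = 300
Net migration: 0–14 + 20 → 564; 15–29 + 120 → 381; 30–44 − 120 → 1236; 45–59 − 120 → 842; 60–74 − 120 → 180
Population now: 0–14=564, 15–29=381, 30–44=1236, 45–59=842, 60–74=180
Total: 5160 → 3203; change = -1957; percentage change = -37.9%

-37.9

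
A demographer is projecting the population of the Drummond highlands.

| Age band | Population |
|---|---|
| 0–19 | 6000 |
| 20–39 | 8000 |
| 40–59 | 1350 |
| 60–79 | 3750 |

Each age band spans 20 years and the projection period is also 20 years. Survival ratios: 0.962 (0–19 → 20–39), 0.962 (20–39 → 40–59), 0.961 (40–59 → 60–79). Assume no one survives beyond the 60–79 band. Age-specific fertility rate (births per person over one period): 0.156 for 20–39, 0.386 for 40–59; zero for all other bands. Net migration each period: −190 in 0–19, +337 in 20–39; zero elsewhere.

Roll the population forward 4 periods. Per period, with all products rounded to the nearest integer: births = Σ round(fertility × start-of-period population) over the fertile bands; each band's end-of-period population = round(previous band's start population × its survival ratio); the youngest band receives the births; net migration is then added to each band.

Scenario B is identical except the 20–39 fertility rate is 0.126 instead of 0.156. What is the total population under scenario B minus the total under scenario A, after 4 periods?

-691

— Period 1 —
Births: 8000 × 0.156 = 1248  |  1350 × 0.386 = 521 — total 1769
20–39: 6000 × 0.962 = 5772
40–59: 8000 × 0.962 = 7696
60–79: 1350 × 0.961 = 1297
Net migration: 0–19 − 190 → 1579; 20–39 + 337 → 6109
→ [1579, 6109, 7696, 1297]
— Period 2 —
Births: 6109 × 0.156 = 953  |  7696 × 0.386 = 2971 — total 3924
20–39: 1579 × 0.962 = 1519
40–59: 6109 × 0.962 = 5877
60–79: 7696 × 0.961 = 7396
Net migration: 0–19 − 190 → 3734; 20–39 + 337 → 1856
→ [3734, 1856, 5877, 7396]
— Period 3 —
Births: 1856 × 0.156 = 290  |  5877 × 0.386 = 2269 — total 2559
20–39: 3734 × 0.962 = 3592
40–59: 1856 × 0.962 = 1785
60–79: 5877 × 0.961 = 5648
Net migration: 0–19 − 190 → 2369; 20–39 + 337 → 3929
→ [2369, 3929, 1785, 5648]
— Period 4 —
Births: 3929 × 0.156 = 613  |  1785 × 0.386 = 689 — total 1302
20–39: 2369 × 0.962 = 2279
40–59: 3929 × 0.962 = 3780
60–79: 1785 × 0.961 = 1715
Net migration: 0–19 − 190 → 1112; 20–39 + 337 → 2616
→ [1112, 2616, 3780, 1715]
Scenario A total after 4 periods: 9223
Scenario B projection —
— Period 1 —
Births: 8000 × 0.126 = 1008  |  1350 × 0.386 = 521 — total 1529
20–39: 6000 × 0.962 = 5772
40–59: 8000 × 0.962 = 7696
60–79: 1350 × 0.961 = 1297
Net migration: 0–19 − 190 → 1339; 20–39 + 337 → 6109
→ [1339, 6109, 7696, 1297]
— Period 2 —
Births: 6109 × 0.126 = 770  |  7696 × 0.386 = 2971 — total 3741
20–39: 1339 × 0.962 = 1288
40–59: 6109 × 0.962 = 5877
60–79: 7696 × 0.961 = 7396
Net migration: 0–19 − 190 → 3551; 20–39 + 337 → 1625
→ [3551, 1625, 5877, 7396]
— Period 3 —
Births: 1625 × 0.126 = 205  |  5877 × 0.386 = 2269 — total 2474
20–39: 3551 × 0.962 = 3416
40–59: 1625 × 0.962 = 1563
60–79: 5877 × 0.961 = 5648
Net migration: 0–19 − 190 → 2284; 20–39 + 337 → 3753
→ [2284, 3753, 1563, 5648]
— Period 4 —
Births: 3753 × 0.126 = 473  |  1563 × 0.386 = 603 — total 1076
20–39: 2284 × 0.962 = 2197
40–59: 3753 × 0.962 = 3610
60–79: 1563 × 0.961 = 1502
Net migration: 0–19 − 190 → 886; 20–39 + 337 → 2534
→ [886, 2534, 3610, 1502]
Scenario B total after 4 periods: 8532
Difference B − A = 8532 − 9223 = -691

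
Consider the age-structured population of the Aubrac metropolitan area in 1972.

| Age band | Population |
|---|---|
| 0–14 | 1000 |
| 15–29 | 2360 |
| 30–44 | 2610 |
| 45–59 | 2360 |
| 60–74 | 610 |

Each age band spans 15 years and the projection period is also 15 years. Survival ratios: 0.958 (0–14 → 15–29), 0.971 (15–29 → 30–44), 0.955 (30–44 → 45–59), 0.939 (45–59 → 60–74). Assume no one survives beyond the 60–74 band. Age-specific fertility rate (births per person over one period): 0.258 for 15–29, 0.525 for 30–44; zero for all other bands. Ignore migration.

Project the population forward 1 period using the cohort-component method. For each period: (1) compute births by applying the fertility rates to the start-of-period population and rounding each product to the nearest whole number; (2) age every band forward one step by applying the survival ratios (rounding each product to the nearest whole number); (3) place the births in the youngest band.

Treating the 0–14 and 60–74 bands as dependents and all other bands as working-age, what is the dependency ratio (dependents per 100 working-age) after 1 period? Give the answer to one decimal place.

[period 1]
Births: 2360 × 0.258 = 609  |  2610 × 0.525 = 1370 — total 1979
15–29: 1000 × 0.958 = 958
30–44: 2360 × 0.971 = 2292
45–59: 2610 × 0.955 = 2493
60–74: 2360 × 0.939 = 2216
End of period: [1979, 958, 2292, 2493, 2216]
Dependents (band 0–14 + band 60–74) = 1979 + 2216 = 4195; working-age = 5743; ratio = 4195/5743 × 100 = 73.0

73.0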